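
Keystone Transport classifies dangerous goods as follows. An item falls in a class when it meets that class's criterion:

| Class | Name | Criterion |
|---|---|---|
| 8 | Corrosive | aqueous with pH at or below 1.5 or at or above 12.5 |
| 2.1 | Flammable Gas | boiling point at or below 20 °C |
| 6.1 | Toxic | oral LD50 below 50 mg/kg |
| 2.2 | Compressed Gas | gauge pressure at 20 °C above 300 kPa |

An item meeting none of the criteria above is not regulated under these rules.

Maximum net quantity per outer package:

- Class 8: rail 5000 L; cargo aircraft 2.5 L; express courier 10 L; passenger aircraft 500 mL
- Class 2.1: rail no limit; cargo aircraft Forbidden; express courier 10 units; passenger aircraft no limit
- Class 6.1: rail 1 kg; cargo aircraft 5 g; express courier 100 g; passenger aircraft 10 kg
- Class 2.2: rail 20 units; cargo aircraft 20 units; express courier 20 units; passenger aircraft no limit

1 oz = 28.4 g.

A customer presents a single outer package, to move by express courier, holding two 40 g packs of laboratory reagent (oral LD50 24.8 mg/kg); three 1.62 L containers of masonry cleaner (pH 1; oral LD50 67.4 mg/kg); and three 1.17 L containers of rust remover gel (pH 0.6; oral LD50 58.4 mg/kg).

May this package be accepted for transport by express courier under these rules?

The laboratory reagent has oral LD50 24.8 mg/kg, which is < 50 mg/kg, so it is Class 6.1 (Toxic).
Masonry cleaner: pH 1 ≤ 1.5 → Class 8 (Corrosive).
Rust remover gel: pH 0.6 ≤ 1.5 → Class 8 (Corrosive).
Total Class 8: (three 1.62 L containers = 4.86 L) + (three 1.17 L containers = 3.51 L) = 8.37 L.
8.37 L ≤ 10 L (express courier limit, Class 8) — within limit.
Class 6.1 quantity: two 40 g packs = 80 g.
80 g is within the express courier limit of 100 g for Class 6.1.
Every hazard class is within its express courier limit and no segregation rule is violated.

Yes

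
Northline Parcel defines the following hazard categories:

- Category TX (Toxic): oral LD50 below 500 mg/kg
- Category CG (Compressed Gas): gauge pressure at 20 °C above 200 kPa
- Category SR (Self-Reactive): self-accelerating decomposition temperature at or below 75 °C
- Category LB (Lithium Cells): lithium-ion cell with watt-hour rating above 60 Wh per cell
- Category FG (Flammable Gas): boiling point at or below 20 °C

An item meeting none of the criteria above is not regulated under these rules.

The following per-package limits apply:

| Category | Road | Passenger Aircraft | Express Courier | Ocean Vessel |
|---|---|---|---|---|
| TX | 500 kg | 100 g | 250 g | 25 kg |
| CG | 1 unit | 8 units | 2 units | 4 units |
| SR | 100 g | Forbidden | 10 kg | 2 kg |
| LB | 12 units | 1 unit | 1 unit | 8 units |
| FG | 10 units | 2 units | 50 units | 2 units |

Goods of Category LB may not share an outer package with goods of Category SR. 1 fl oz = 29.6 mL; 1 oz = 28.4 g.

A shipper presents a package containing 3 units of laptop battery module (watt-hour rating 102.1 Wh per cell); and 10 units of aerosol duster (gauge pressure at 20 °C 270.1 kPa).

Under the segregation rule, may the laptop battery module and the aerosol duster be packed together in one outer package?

Yes

The laptop battery module has watt-hour rating 102.1 Wh per cell, which is > 60 Wh per cell, so it is Category LB (Lithium Cells).
Gauge pressure at 20 °C 270.1 kPa meets the Category CG criterion (Compressed Gas), so the aerosol duster is Category CG.
No segregation rule bars Category LB with Category CG.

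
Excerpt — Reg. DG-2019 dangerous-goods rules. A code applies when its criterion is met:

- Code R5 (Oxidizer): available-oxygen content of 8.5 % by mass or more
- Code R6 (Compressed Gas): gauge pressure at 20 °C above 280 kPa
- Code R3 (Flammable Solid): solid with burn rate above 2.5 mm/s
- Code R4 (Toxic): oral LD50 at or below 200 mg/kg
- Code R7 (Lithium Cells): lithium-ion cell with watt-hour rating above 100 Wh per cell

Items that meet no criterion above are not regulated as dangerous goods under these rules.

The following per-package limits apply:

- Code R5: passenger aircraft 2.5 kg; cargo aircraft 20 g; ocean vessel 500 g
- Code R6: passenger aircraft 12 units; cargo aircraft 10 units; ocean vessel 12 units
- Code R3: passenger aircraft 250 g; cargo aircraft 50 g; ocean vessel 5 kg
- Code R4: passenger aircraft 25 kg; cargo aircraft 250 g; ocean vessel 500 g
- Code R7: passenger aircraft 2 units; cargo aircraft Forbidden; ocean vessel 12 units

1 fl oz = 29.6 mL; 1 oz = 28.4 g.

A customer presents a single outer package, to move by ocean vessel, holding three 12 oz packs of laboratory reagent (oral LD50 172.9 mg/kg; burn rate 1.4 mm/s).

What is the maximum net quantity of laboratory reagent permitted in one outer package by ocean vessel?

The laboratory reagent has oral LD50 172.9 mg/kg, which is ≤ 200 mg/kg, so it is Code R4 (Toxic).
The ocean vessel limit for Code R4 is 500 g.

500 g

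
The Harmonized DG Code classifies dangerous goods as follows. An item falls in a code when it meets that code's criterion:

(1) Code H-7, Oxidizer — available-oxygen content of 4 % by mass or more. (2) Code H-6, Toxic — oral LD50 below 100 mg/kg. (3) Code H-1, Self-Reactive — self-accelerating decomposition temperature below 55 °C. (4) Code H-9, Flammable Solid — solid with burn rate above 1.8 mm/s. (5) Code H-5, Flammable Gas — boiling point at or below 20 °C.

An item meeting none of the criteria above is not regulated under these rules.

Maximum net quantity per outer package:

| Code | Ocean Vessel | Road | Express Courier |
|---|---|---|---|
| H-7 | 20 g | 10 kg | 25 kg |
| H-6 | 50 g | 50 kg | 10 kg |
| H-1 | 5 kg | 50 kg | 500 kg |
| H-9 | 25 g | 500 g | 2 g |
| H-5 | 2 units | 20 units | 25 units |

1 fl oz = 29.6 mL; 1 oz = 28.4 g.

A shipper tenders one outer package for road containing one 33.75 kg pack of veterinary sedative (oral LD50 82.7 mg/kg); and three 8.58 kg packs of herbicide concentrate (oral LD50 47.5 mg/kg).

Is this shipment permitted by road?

The veterinary sedative has oral LD50 82.7 mg/kg, which is < 100 mg/kg, so it is Code H-6 (Toxic).
Herbicide concentrate: oral LD50 47.5 mg/kg < 100 mg/kg → Code H-6 (Toxic).
Code H-6 net quantity: 33.75 kg + (three 8.58 kg packs = 25.74 kg) = 59.49 kg.
That exceeds the Code H-6 road limit of 50 kg.

No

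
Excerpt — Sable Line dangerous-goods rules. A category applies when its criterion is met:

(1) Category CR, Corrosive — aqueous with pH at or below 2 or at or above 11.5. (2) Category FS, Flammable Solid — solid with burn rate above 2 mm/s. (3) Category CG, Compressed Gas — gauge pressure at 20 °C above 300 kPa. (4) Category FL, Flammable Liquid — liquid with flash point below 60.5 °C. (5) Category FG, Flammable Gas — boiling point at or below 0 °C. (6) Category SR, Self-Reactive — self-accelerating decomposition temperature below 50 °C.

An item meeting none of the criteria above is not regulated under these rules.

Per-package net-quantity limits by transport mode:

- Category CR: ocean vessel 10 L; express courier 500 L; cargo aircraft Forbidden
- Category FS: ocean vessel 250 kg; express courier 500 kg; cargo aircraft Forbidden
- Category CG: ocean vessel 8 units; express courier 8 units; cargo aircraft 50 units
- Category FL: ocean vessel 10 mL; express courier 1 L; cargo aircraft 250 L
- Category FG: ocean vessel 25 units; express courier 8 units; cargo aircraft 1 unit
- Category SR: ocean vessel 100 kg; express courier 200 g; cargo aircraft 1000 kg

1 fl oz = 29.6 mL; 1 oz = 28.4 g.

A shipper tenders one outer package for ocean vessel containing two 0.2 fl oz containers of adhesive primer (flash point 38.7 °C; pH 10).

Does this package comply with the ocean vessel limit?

Adhesive primer: flash point 38.7 °C < 60.5 °C → Category FL (Flammable Liquid).
Category FL quantity: two 0.2 fl oz containers = 11.84 mL.
That exceeds the Category FL ocean vessel limit of 10 mL.

No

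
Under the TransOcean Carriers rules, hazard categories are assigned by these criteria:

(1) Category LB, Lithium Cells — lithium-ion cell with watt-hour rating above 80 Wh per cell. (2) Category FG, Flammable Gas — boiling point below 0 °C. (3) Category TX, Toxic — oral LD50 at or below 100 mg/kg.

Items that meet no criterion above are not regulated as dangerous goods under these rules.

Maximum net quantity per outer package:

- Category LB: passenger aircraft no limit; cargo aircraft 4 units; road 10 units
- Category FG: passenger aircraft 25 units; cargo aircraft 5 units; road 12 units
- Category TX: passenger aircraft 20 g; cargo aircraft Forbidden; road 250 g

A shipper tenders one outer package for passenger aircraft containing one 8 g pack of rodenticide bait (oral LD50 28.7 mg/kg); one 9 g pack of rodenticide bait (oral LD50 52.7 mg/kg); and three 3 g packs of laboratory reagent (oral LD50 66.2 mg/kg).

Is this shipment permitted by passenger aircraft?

The rodenticide bait has oral LD50 28.7 mg/kg, which is ≤ 100 mg/kg, so it is Category TX (Toxic).
With oral LD50 52.7 mg/kg (≤ 100 mg/kg), the rodenticide bait falls in Category TX.
The laboratory reagent has oral LD50 66.2 mg/kg, which is ≤ 100 mg/kg, so it is Category TX (Toxic).
Category TX net quantity: 8 g + 9 g + (three 3 g packs = 9 g) = 26 g.
That exceeds the Category TX passenger aircraft limit of 20 g.

No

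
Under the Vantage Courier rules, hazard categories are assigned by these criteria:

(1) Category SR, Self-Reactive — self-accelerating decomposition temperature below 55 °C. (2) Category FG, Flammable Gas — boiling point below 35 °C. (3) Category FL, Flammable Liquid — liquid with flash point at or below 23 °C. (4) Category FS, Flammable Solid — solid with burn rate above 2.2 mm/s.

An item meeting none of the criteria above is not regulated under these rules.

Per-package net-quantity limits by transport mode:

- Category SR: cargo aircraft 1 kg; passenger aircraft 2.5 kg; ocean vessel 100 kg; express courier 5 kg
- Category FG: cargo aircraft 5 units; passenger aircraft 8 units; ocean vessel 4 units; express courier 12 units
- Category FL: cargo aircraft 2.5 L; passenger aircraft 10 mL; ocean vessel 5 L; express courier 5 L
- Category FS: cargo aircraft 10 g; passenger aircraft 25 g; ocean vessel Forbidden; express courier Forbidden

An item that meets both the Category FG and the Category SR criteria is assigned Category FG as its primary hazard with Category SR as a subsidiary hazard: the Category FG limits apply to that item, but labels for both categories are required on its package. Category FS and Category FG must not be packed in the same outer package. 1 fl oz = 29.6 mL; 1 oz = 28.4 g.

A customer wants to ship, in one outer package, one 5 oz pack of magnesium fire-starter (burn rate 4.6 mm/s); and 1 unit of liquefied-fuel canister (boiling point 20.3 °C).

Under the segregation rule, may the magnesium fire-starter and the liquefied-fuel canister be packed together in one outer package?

No

Burn rate 4.6 mm/s meets the Category FS criterion (Flammable Solid), so the magnesium fire-starter is Category FS.
Boiling point 20.3 °C meets the Category FG criterion (Flammable Gas), so the liquefied-fuel canister is Category FG.
Category FS and Category FG may not share an outer package.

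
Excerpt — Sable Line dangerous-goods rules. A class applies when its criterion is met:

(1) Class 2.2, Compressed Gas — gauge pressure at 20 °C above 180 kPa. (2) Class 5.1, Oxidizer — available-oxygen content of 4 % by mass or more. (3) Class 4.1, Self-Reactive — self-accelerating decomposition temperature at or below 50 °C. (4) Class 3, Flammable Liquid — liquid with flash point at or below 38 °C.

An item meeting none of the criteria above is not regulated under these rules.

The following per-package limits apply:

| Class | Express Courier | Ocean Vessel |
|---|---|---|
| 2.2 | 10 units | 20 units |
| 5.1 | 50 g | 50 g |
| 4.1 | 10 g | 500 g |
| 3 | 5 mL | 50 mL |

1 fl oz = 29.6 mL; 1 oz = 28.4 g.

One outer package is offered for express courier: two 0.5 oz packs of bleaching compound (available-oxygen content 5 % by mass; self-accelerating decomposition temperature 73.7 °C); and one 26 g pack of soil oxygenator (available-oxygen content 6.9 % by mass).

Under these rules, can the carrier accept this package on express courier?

Bleaching compound: available-oxygen content 5 % by mass ≥ 4 % by mass → Class 5.1 (Oxidizer).
With available-oxygen content 6.9 % by mass (≥ 4 % by mass), the soil oxygenator falls in Class 5.1.
Total Class 5.1: (two 0.5 oz packs = 28.4 g) + 26 g = 54.4 g.
54.4 g > 50 g (express courier limit, Class 5.1) — over the limit.

No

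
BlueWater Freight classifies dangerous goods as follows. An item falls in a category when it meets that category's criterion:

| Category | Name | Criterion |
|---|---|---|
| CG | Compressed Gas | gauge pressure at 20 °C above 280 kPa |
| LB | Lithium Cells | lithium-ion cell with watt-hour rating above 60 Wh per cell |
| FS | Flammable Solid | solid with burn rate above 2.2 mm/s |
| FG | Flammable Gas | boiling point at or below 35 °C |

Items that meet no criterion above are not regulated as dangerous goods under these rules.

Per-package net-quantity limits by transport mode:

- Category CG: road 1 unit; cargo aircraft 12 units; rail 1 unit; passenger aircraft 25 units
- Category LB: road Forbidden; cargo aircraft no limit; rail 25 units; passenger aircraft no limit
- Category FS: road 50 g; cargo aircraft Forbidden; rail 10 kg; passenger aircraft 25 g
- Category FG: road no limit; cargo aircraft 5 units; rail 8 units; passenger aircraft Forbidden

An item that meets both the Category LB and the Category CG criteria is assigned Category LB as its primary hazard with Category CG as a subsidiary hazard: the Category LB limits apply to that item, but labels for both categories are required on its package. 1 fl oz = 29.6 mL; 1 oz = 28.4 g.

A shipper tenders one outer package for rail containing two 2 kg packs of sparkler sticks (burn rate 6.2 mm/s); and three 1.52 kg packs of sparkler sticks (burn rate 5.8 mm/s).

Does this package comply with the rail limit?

Yes

With burn rate 6.2 mm/s (> 2.2 mm/s), the sparkler sticks fall in Category FS.
With burn rate 5.8 mm/s (> 2.2 mm/s), the sparkler sticks fall in Category FS.
Category FS net quantity: (two 2 kg packs = 4 kg) + (three 1.52 kg packs = 4.56 kg) = 8.56 kg.
8.56 kg is within the rail limit of 10 kg for Category FS.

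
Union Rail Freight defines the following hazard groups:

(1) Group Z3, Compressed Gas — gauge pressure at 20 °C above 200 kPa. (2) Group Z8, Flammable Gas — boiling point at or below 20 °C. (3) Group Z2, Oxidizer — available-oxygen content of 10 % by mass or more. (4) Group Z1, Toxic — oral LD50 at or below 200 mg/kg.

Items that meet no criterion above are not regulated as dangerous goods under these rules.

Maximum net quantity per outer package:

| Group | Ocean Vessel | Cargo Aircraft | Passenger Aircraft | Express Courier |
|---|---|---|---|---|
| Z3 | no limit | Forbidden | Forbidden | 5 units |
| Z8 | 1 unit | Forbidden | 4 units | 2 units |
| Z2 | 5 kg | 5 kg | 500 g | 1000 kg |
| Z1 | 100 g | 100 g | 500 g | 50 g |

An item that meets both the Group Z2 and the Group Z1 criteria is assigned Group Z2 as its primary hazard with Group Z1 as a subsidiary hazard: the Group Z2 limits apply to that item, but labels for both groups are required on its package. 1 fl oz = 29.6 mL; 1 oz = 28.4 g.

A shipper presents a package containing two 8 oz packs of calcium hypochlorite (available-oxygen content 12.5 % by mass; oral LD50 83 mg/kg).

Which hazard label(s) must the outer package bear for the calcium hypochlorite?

The calcium hypochlorite has available-oxygen content 12.5 % by mass, which is ≥ 10 % by mass, so it is Group Z2 (Oxidizer).
With oral LD50 83 mg/kg (≤ 200 mg/kg), the calcium hypochlorite falls in Group Z1.
By the precedence rule Group Z2 is primary and Group Z1 is subsidiary, and that rule requires both labels on the package.

Group Z1 and Z2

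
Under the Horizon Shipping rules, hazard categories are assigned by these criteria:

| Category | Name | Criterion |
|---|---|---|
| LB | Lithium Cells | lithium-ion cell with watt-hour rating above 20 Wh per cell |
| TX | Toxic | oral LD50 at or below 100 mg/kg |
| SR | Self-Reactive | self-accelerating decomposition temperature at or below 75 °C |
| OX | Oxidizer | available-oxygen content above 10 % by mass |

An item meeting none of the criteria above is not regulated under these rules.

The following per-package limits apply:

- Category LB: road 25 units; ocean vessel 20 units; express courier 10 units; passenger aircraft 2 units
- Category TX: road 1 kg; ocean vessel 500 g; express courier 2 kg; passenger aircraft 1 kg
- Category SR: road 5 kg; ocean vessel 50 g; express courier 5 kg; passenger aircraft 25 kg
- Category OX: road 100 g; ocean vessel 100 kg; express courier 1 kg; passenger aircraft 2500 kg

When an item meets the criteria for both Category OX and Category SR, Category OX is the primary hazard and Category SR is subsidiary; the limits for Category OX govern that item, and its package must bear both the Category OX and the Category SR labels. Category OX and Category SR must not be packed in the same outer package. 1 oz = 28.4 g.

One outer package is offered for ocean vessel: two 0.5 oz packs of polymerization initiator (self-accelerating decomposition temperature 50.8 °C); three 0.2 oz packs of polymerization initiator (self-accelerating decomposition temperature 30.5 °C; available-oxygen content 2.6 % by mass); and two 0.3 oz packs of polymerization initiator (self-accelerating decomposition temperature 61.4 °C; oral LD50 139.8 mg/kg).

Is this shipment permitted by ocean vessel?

The polymerization initiator has self-accelerating decomposition temperature 50.8 °C, which is ≤ 75 °C, so it is Category SR (Self-Reactive).
Self-accelerating decomposition temperature 30.5 °C meets the Category SR criterion (Self-Reactive), so the polymerization initiator is Category SR.
The polymerization initiator has self-accelerating decomposition temperature 61.4 °C, which is ≤ 75 °C, so it is Category SR (Self-Reactive).
Total Category SR: (two 0.5 oz packs = 28.4 g) + (three 0.2 oz packs = 17.04 g) + (two 0.3 oz packs = 17.04 g) = 62.48 g.
That exceeds the Category SR ocean vessel limit of 50 g.

No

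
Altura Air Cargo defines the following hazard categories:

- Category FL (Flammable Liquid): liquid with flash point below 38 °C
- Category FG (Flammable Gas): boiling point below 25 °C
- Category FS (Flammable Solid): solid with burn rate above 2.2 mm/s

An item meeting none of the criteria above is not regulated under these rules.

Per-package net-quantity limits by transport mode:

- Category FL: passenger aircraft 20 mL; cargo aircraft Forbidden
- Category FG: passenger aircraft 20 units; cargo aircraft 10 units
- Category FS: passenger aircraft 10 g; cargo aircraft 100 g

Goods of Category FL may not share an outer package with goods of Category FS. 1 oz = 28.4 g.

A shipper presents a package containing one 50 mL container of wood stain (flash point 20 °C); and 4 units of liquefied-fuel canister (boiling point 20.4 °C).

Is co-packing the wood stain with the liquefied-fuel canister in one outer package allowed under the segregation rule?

Yes

Flash point 20 °C meets the Category FL criterion (Flammable Liquid), so the wood stain is Category FL.
Boiling point 20.4 °C meets the Category FG criterion (Flammable Gas), so the liquefied-fuel canister is Category FG.
No segregation rule bars Category FL with Category FG.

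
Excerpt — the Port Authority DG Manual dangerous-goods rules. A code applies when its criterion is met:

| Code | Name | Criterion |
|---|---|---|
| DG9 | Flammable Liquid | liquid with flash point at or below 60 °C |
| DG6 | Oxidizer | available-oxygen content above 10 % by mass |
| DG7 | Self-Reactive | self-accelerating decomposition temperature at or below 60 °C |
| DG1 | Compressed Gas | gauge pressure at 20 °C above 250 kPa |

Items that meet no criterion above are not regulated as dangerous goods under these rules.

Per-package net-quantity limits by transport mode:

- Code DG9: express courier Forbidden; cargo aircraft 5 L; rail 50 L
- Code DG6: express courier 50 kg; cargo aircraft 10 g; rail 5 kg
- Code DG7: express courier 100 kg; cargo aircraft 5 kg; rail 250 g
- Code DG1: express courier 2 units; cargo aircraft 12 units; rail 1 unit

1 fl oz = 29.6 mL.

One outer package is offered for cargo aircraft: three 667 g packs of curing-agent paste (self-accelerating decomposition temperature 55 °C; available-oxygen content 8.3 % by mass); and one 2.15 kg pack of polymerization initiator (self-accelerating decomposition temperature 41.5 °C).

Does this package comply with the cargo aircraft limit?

The curing-agent paste has self-accelerating decomposition temperature 55 °C, which is ≤ 60 °C, so it is Code DG7 (Self-Reactive).
Self-accelerating decomposition temperature 41.5 °C meets the Code DG7 criterion (Self-Reactive), so the polymerization initiator is Code DG7.
Code DG7 net quantity: (three 667 g packs = 2.001 kg) + 2.15 kg = 4.151 kg.
4.151 kg is within the cargo aircraft limit of 5 kg for Code DG7.

Yes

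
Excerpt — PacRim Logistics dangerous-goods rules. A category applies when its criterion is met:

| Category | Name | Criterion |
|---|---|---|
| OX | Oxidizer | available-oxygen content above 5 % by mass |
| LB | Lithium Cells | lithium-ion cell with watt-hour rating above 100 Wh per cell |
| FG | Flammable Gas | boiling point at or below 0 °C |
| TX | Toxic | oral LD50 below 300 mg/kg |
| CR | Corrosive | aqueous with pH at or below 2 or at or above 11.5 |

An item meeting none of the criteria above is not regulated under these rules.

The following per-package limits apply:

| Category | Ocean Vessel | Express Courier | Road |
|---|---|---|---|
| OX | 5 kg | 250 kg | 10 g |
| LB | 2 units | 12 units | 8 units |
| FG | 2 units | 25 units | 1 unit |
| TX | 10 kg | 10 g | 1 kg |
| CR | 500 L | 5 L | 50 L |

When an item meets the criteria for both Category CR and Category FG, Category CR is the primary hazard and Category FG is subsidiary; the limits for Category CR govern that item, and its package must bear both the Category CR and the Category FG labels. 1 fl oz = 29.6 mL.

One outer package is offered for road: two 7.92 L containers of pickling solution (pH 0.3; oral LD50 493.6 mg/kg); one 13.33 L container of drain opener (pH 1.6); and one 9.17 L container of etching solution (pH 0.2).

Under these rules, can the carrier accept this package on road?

With pH 0.3 (≤ 2), the pickling solution falls in Category CR.
Drain opener: pH 1.6 ≤ 2 → Category CR (Corrosive).
The etching solution has pH 0.2, which is ≤ 2, so it is Category CR (Corrosive).
Category CR net quantity: (two 7.92 L containers = 15.84 L) + 13.33 L + 9.17 L = 38.34 L.
That is within the Category CR road limit of 50 L.

Yes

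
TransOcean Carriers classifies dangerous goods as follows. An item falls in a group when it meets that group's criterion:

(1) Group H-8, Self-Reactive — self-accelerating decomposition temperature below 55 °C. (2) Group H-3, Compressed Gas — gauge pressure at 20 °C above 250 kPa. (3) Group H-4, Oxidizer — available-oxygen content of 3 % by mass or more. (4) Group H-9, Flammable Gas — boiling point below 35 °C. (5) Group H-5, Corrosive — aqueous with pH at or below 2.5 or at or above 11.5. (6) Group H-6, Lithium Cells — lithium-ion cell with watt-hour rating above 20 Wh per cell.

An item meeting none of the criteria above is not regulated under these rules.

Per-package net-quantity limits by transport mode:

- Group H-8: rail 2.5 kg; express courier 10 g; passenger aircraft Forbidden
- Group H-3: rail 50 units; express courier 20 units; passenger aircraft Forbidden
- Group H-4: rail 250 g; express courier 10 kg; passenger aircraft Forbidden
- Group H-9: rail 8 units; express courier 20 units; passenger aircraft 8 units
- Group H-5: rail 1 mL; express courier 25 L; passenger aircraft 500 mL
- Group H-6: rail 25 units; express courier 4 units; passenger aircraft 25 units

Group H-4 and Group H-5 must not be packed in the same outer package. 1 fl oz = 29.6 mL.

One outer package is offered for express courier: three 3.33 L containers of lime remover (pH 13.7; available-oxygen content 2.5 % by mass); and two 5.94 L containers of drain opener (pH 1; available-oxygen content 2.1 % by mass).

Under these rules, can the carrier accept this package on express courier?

Yes

pH 13.7 meets the Group H-5 criterion (Corrosive), so the lime remover is Group H-5.
With pH 1 (≤ 2.5), the drain opener falls in Group H-5.
Group H-5 net quantity: (three 3.33 L containers = 9.99 L) + (two 5.94 L containers = 11.88 L) = 21.87 L.
That is within the Group H-5 express courier limit of 25 L.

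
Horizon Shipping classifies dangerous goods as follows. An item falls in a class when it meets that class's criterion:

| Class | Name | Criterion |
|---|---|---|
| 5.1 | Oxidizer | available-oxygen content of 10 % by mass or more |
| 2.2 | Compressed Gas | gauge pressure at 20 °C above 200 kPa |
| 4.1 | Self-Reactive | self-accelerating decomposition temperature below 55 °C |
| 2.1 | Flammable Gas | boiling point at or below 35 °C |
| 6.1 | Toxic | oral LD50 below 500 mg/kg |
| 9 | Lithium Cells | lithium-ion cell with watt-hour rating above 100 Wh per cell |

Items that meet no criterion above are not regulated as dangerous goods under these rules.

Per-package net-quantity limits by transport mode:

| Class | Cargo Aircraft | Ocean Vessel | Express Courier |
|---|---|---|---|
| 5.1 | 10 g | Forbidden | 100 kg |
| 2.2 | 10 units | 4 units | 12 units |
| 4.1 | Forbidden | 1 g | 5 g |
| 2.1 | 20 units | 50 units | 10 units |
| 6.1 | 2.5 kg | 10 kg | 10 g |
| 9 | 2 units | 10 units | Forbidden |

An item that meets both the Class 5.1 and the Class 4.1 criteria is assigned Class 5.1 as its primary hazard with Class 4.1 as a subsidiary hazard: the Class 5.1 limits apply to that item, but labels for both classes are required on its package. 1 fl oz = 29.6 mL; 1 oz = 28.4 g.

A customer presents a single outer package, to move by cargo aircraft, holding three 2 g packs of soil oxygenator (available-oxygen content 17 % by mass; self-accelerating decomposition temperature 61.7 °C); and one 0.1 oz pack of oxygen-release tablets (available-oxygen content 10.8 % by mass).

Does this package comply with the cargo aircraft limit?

Yes

Soil oxygenator: available-oxygen content 17 % by mass ≥ 10 % by mass → Class 5.1 (Oxidizer).
With available-oxygen content 10.8 % by mass (≥ 10 % by mass), the oxygen-release tablets fall in Class 5.1.
Total Class 5.1: (three 2 g packs = 6 g) + (one 0.1 oz pack = 2.84 g) = 8.84 g.
8.84 g ≤ 10 g (cargo aircraft limit, Class 5.1) — within limit.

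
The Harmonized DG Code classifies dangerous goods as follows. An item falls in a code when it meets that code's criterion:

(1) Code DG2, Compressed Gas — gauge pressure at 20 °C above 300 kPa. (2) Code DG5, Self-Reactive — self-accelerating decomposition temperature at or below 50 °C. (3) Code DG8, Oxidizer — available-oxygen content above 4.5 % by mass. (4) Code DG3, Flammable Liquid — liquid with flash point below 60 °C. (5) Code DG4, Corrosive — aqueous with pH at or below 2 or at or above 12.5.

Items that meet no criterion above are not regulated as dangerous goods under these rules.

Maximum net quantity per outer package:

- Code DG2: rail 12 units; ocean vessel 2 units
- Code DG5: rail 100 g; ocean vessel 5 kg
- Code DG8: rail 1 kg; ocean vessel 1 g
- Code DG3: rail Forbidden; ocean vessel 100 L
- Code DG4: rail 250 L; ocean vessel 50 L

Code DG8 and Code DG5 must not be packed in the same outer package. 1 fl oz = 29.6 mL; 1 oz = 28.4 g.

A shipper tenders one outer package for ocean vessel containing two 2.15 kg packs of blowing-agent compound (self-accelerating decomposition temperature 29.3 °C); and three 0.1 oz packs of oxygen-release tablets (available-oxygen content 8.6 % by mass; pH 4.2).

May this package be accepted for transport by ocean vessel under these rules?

With self-accelerating decomposition temperature 29.3 °C (≤ 50 °C), the blowing-agent compound falls in Code DG5.
The oxygen-release tablets have available-oxygen content 8.6 % by mass, which is > 4.5 % by mass, so they are Code DG8 (Oxidizer).
Code DG8 quantity: three 0.1 oz packs = 8.52 g.
8.52 g exceeds the ocean vessel limit of 1 g for Code DG8.
Code DG5 quantity: two 2.15 kg packs = 4.3 kg.
4.3 kg ≤ 5 kg (ocean vessel limit, Code DG5) — within limit.
Code DG8 and Code DG5 may not share an outer package.

No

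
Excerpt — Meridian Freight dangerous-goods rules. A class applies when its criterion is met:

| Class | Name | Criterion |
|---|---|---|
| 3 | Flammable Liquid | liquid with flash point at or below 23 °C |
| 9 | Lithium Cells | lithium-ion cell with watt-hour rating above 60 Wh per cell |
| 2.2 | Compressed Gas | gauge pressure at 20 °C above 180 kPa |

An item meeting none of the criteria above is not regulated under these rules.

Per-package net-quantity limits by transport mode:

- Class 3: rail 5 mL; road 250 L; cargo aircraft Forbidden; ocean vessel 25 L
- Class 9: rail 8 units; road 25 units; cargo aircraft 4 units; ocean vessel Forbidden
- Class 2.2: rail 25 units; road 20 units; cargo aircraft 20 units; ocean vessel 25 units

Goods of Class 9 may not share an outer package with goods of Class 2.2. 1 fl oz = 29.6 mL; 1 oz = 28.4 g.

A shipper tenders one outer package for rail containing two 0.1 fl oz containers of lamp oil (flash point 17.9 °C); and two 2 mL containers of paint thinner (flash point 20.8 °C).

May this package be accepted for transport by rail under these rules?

No

With flash point 17.9 °C (≤ 23 °C), the lamp oil falls in Class 3.
With flash point 20.8 °C (≤ 23 °C), the paint thinner falls in Class 3.
Class 3 net quantity: (two 0.1 fl oz containers = 5.92 mL) + (two 2 mL containers = 4 mL) = 9.92 mL.
9.92 mL exceeds the rail limit of 5 mL for Class 3.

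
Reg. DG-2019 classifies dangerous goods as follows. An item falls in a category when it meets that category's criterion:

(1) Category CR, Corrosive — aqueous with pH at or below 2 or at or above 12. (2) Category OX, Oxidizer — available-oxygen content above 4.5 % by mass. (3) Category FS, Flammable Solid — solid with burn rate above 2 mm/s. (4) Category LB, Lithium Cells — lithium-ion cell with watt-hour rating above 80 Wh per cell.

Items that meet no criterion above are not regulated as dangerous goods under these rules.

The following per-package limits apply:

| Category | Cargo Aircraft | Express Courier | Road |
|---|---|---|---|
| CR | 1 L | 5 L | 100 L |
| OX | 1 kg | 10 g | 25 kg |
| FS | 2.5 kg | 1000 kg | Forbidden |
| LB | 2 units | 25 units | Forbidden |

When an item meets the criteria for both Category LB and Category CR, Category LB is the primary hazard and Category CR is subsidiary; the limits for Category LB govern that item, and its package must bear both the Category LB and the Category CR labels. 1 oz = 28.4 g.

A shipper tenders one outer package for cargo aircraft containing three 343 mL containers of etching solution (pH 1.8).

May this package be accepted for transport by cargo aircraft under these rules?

Etching solution: pH 1.8 ≤ 2 → Category CR (Corrosive).
Category CR quantity: three 343 mL containers = 1.029 L.
That exceeds the Category CR cargo aircraft limit of 1 L.

No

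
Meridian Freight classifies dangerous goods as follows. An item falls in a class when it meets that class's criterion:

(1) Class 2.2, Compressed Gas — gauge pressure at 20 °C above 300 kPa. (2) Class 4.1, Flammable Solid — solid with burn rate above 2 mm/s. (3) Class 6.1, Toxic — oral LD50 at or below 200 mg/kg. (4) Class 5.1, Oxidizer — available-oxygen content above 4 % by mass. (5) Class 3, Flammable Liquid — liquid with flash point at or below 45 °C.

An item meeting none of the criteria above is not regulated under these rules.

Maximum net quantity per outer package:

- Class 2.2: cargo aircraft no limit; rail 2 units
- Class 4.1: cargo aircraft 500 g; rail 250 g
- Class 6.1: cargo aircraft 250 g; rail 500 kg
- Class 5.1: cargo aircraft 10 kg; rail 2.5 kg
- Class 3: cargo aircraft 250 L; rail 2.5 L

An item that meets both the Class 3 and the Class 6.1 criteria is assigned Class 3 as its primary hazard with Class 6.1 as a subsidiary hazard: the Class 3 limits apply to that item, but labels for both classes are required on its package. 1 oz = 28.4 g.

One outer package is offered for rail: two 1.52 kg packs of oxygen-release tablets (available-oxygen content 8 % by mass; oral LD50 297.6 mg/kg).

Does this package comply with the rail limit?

No

Available-oxygen content 8 % by mass meets the Class 5.1 criterion (Oxidizer), so the oxygen-release tablets are Class 5.1.
Class 5.1 quantity: two 1.52 kg packs = 3.04 kg.
3.04 kg exceeds the rail limit of 2.5 kg for Class 5.1.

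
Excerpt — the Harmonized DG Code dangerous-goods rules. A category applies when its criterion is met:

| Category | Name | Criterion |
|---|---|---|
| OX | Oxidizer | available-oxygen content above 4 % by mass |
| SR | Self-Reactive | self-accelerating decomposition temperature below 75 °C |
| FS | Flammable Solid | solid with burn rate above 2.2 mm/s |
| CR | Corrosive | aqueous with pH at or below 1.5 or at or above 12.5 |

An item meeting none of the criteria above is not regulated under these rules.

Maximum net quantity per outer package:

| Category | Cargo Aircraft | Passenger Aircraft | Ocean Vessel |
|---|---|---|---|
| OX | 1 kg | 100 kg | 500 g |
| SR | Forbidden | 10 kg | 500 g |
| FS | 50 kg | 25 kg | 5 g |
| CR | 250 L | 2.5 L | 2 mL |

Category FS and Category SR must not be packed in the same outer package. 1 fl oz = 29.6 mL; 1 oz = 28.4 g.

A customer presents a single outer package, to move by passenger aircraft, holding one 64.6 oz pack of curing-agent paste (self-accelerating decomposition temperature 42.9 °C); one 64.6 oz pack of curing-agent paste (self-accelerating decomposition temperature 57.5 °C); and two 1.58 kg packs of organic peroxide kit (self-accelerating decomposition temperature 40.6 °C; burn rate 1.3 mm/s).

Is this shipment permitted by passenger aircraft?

The curing-agent paste has self-accelerating decomposition temperature 42.9 °C, which is < 75 °C, so it is Category SR (Self-Reactive).
Self-accelerating decomposition temperature 57.5 °C meets the Category SR criterion (Self-Reactive), so the curing-agent paste is Category SR.
The organic peroxide kit has self-accelerating decomposition temperature 40.6 °C, which is < 75 °C, so it is Category SR (Self-Reactive).
Category SR net quantity: (one 64.6 oz pack = 1834.64 g) + (one 64.6 oz pack = 1834.64 g) + (two 1.58 kg packs = 3.16 kg) = 6829.28 g.
6829.28 g is within the passenger aircraft limit of 10 kg for Category SR.

Yes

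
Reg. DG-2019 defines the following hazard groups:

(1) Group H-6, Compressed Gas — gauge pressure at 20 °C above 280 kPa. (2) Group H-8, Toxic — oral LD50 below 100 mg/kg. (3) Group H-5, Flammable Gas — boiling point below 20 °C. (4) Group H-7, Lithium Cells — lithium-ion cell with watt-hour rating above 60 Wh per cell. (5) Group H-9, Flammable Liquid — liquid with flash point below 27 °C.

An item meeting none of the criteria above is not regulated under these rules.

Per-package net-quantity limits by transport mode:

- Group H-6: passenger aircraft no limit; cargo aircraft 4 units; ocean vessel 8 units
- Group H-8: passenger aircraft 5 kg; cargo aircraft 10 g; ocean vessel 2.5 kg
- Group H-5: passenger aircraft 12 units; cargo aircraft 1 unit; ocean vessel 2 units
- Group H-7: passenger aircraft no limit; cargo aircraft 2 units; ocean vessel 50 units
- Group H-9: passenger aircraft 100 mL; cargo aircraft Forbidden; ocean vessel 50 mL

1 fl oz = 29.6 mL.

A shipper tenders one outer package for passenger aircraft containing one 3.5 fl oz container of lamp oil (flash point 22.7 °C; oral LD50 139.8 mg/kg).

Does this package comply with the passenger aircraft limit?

No

Flash point 22.7 °C meets the Group H-9 criterion (Flammable Liquid), so the lamp oil is Group H-9.
Group H-9 quantity: one 3.5 fl oz container = 103.6 mL.
103.6 mL > 100 mL (passenger aircraft limit, Group H-9) — over the limit.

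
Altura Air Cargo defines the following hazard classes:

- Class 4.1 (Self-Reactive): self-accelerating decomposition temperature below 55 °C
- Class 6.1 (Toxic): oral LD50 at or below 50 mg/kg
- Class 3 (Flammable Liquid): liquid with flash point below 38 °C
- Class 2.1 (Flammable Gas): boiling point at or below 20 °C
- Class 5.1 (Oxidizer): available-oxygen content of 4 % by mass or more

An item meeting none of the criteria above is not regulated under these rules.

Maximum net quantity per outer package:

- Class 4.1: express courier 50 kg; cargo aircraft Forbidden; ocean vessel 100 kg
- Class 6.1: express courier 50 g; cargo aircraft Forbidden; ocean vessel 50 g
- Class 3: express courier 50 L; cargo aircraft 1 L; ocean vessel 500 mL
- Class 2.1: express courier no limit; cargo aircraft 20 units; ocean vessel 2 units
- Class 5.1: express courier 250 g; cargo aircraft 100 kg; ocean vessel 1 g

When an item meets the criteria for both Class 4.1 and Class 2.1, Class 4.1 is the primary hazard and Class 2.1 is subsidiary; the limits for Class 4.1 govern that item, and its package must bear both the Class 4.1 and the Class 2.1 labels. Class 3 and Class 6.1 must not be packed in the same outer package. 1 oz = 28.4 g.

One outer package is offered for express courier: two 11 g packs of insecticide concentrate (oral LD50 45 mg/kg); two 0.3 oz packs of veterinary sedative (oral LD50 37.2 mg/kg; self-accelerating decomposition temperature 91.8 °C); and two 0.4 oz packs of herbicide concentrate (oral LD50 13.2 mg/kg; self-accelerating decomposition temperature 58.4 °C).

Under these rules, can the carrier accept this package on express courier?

No

Insecticide concentrate: oral LD50 45 mg/kg ≤ 50 mg/kg → Class 6.1 (Toxic).
Veterinary sedative: oral LD50 37.2 mg/kg ≤ 50 mg/kg → Class 6.1 (Toxic).
With oral LD50 13.2 mg/kg (≤ 50 mg/kg), the herbicide concentrate falls in Class 6.1.
Class 6.1 net quantity: (two 11 g packs = 22 g) + (two 0.3 oz packs = 17.04 g) + (two 0.4 oz packs = 22.72 g) = 61.76 g.
That exceeds the Class 6.1 express courier limit of 50 g.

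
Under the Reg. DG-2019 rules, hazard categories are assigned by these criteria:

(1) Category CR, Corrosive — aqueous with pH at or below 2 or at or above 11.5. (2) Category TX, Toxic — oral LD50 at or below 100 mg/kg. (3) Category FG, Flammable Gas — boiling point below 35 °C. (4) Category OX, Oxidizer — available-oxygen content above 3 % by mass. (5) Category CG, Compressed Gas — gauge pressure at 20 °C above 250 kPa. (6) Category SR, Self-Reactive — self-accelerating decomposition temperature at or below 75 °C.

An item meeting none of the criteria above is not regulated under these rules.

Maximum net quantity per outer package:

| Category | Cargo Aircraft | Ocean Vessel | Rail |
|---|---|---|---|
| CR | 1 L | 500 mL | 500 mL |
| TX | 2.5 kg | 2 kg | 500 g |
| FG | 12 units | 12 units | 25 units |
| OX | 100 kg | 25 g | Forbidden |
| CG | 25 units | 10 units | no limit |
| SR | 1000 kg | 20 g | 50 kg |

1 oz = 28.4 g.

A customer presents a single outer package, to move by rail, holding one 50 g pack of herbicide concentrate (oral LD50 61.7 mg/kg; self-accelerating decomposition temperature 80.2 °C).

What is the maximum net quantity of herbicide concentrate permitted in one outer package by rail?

Oral LD50 61.7 mg/kg meets the Category TX criterion (Toxic), so the herbicide concentrate is Category TX.
The rail limit for Category TX is 500 g.

500 g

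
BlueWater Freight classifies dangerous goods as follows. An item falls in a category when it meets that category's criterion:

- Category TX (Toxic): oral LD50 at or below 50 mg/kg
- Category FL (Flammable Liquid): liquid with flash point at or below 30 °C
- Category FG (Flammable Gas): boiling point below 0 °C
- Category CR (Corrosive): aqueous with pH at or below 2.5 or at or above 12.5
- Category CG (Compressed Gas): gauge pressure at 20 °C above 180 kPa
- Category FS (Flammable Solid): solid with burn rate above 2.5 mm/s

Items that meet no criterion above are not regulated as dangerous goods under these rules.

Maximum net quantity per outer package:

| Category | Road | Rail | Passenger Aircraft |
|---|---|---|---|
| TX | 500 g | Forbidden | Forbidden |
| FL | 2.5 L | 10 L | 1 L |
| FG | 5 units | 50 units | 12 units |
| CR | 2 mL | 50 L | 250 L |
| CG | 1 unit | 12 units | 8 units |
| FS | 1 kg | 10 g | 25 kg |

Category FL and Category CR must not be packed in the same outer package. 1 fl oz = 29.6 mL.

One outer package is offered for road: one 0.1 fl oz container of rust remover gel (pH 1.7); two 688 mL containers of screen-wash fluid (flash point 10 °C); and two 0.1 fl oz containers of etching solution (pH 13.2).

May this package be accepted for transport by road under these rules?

No

Rust remover gel: pH 1.7 ≤ 2.5 → Category CR (Corrosive).
The screen-wash fluid has flash point 10 °C, which is ≤ 30 °C, so it is Category FL (Flammable Liquid).
With pH 13.2 (≥ 12.5), the etching solution falls in Category CR.
Category FL quantity: two 688 mL containers = 1.376 L.
1.376 L is within the road limit of 2.5 L for Category FL.
Total Category CR: (one 0.1 fl oz container = 2.96 mL) + (two 0.1 fl oz containers = 5.92 mL) = 8.88 mL.
8.88 mL > 2 mL (road limit, Category CR) — over the limit.
Category FL and Category CR may not share an outer package.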